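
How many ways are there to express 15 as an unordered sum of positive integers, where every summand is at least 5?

Listing the qualifying partitions of 15:
15
10+5
9+6
8+7
5+5+5
Counting gives 5.

5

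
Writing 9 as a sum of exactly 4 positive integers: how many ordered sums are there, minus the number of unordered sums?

50

Compositions: C(8,3) = 56.
Partitions of 9 into exactly 4 parts: 6.
Difference: 56 − 6 = 50.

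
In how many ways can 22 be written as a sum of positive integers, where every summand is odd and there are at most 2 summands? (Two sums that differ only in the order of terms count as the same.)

They are:
21,1
19,3
17,5
15,7
13,9
11,11
That's 6 in total.

6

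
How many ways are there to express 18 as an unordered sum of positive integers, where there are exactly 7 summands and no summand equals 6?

38

A partial list (first 12 by largest part):
1,1,1,1,1,1,12
1,1,1,1,1,2,11
1,1,1,1,1,3,10
1,1,1,1,2,2,10
1,1,1,1,1,4,9
1,1,1,1,2,3,9
1,1,1,2,2,2,9
1,1,1,1,1,5,8
1,1,1,1,2,4,8
1,1,1,1,3,3,8
1,1,1,2,2,3,8
1,1,2,2,2,2,8
…and 26 more, for 38 total.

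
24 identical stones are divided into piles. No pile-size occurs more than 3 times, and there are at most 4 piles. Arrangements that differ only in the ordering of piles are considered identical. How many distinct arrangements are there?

168

A full systematic count gives 168.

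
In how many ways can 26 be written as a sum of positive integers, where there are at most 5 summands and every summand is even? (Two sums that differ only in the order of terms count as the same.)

57

There are too many to list fully; the first 12 (by largest part) are:
26
2,24
4,22
2,2,22
6,20
2,4,20
2,2,2,20
8,18
2,6,18
4,4,18
2,2,4,18
2,2,2,2,18
…and 45 more, for 57 total.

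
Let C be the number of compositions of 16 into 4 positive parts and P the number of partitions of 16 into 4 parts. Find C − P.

421

Ordered (compositions into 4 parts): C(15,3) = 455.
Unordered (partitions into 4 parts): 34.
Difference: 455 − 34 = 421.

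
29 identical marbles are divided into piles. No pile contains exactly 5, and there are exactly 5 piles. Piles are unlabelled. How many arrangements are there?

Systematic enumeration (by largest part, then next-largest, …) yields 225.

225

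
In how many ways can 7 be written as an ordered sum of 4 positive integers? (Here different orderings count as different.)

By stars and bars with positive parts, the count is C(6,3) = 20.

20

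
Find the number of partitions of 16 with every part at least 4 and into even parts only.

7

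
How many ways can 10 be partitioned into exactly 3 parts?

Listing the qualifying partitions of 10:
8 + 1 + 1
7 + 2 + 1
6 + 3 + 1
6 + 2 + 2
5 + 4 + 1
5 + 3 + 2
4 + 4 + 2
4 + 3 + 3

8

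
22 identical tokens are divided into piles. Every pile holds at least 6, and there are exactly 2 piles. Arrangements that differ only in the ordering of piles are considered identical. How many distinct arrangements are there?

6

Enumerating:
16 + 6
15 + 7
14 + 8
13 + 9
12 + 10
11 + 11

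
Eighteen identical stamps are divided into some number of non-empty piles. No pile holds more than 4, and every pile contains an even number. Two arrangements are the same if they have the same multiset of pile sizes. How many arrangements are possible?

The partitions of 18 that satisfy the conditions:
4, 4, 4, 4, 2
4, 4, 4, 2, 2, 2
4, 4, 2, 2, 2, 2, 2
4, 2, 2, 2, 2, 2, 2, 2
2, 2, 2, 2, 2, 2, 2, 2, 2
That's 5 in total.

5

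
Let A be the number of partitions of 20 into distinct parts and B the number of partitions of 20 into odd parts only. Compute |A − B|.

0

Partitions of 20 into distinct parts: 64.
Partitions of 20 into odd parts only: 64.
|64 − 64| = 0.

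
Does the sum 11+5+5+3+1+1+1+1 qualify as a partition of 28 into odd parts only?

Yes

The parts sum to 28, and the condition 'every summand is odd' holds.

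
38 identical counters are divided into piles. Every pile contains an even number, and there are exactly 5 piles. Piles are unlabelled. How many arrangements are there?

70

There are too many to list fully; the first 12 (by largest part) are:
2,2,2,2,30
2,2,2,4,28
2,2,2,6,26
2,2,4,4,26
2,2,2,8,24
2,2,4,6,24
2,4,4,4,24
2,2,2,10,22
2,2,4,8,22
2,2,6,6,22
2,4,4,6,22
4,4,4,4,22
…and 58 more, for 70 total.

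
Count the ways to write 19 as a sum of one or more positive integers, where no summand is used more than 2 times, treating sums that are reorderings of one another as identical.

163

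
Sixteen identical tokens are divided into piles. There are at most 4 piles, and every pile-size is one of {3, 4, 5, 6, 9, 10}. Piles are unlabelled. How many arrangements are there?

They are:
10+6
10+3+3
9+4+3
6+6+4
6+5+5
6+4+3+3
5+5+3+3
5+4+4+3
4+4+4+4
Counting gives 9.

9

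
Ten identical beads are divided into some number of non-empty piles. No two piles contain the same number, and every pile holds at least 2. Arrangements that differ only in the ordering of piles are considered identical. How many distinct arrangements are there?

5

They are:
10
8 + 2
7 + 3
6 + 4
5 + 3 + 2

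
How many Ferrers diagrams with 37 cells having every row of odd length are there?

760

Counting exhaustively, 760 partitions satisfy the conditions.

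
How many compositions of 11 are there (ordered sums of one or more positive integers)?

1024

The number of compositions of n is 2^(n−1); here 2^10 = 1024.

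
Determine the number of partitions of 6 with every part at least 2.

4

The partitions of 6 that satisfy the conditions:
6
4, 2
3, 3
2, 2, 2
Counting gives 4.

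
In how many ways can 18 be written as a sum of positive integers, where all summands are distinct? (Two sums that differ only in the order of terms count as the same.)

There are too many to list fully; the first 12 (by largest part) are:
18
17 + 1
16 + 2
15 + 3
15 + 2 + 1
14 + 4
14 + 3 + 1
13 + 5
13 + 4 + 1
13 + 3 + 2
12 + 6
12 + 5 + 1
…and 34 more, for 46 total.

46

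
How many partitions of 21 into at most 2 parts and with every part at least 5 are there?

7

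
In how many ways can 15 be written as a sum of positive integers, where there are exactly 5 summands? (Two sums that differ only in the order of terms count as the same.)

There are too many to list fully; the first 12 (by largest part) are:
11+1+1+1+1
10+2+1+1+1
9+3+1+1+1
9+2+2+1+1
8+4+1+1+1
8+3+2+1+1
8+2+2+2+1
7+5+1+1+1
7+4+2+1+1
7+3+3+1+1
7+3+2+2+1
7+2+2+2+2
…and 18 more, for 30 total.

30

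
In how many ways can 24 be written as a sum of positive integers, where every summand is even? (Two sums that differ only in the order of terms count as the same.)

77

Enumerating by decreasing first part gives 77 partitions in all.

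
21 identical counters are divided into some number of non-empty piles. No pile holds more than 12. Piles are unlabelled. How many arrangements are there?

725

Counting exhaustively, 725 partitions satisfy the conditions.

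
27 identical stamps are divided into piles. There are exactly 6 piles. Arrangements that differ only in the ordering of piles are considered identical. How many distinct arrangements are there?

331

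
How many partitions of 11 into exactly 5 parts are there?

Enumerating:
7, 1, 1, 1, 1
6, 2, 1, 1, 1
5, 3, 1, 1, 1
5, 2, 2, 1, 1
4, 4, 1, 1, 1
4, 3, 2, 1, 1
4, 2, 2, 2, 1
3, 3, 3, 1, 1
3, 3, 2, 2, 1
3, 2, 2, 2, 2
That's 10 in total.

10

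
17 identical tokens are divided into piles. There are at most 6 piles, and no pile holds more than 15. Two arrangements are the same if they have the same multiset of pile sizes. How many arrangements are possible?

Direct enumeration gives 161 partitions.

161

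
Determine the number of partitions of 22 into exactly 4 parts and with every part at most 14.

A full systematic count gives 73.

73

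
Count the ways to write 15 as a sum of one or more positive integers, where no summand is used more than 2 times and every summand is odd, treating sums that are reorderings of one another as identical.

9

Enumerating:
15
1+1+13
1+3+11
1+5+9
3+3+9
1+7+7
3+5+7
1+1+3+3+7
1+1+3+5+5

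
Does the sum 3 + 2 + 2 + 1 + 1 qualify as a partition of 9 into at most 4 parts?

The parts sum to 9, and the condition 'there are at most 4 summands' is violated.

No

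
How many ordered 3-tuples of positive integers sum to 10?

By stars and bars with positive parts, the count is C(9,2) = 36.

36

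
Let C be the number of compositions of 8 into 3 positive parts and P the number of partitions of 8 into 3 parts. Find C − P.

16

Compositions: C(7,2) = 21.
Partitions of 8 into exactly 3 parts: 5.
Difference: 21 − 5 = 16.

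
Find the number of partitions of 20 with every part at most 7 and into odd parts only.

34

There are too many to list fully; the first 12 (by largest part) are:
7, 7, 5, 1
7, 7, 3, 3
7, 7, 3, 1, 1, 1
7, 7, 1, 1, 1, 1, 1, 1
7, 5, 5, 3
7, 5, 5, 1, 1, 1
7, 5, 3, 3, 1, 1
7, 5, 3, 1, 1, 1, 1, 1
7, 5, 1, 1, 1, 1, 1, 1, 1, 1
7, 3, 3, 3, 3, 1
7, 3, 3, 3, 1, 1, 1, 1
7, 3, 3, 1, 1, 1, 1, 1, 1, 1
…and 22 more, for 34 total.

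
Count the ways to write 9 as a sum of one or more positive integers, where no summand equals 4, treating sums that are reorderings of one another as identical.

23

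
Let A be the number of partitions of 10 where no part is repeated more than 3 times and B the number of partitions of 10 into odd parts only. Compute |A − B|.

Partitions of 10 where no part is repeated more than 3 times: 29.
Partitions of 10 into odd parts only: 10.
|29 − 10| = 19.

19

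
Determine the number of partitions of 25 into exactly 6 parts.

235

Counting exhaustively, 235 partitions satisfy the conditions.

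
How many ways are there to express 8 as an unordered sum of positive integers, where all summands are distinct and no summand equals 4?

5

Listing the qualifying partitions of 8:
8
7,1
6,2
5,3
5,2,1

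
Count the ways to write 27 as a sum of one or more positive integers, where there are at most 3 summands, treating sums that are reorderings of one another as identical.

75

Counting exhaustively, 75 partitions satisfy the conditions.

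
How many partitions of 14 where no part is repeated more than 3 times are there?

There are 82 such partitions.

82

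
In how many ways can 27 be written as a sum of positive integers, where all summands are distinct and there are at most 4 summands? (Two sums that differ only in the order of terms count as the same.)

Systematic enumeration (by largest part, then next-largest, …) yields 134.

134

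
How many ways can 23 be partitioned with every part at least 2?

253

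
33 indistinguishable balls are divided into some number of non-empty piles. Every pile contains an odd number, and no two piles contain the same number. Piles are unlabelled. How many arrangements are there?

Listing the qualifying partitions of 33:
33
29 + 3 + 1
27 + 5 + 1
25 + 7 + 1
25 + 5 + 3
23 + 9 + 1
23 + 7 + 3
21 + 11 + 1
21 + 9 + 3
21 + 7 + 5
19 + 13 + 1
19 + 11 + 3
19 + 9 + 5
17 + 15 + 1
17 + 13 + 3
17 + 11 + 5
17 + 9 + 7
17 + 7 + 5 + 3 + 1
15 + 13 + 5
15 + 11 + 7
15 + 9 + 5 + 3 + 1
13 + 11 + 9
13 + 11 + 5 + 3 + 1
13 + 9 + 7 + 3 + 1
11 + 9 + 7 + 5 + 1
That's 25 in total.

25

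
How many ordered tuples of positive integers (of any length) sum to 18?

There are 17 gaps and each independently is a cut or not, giving 2^17 = 131072.

131072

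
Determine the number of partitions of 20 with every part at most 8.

434

Counting exhaustively, 434 partitions satisfy the conditions.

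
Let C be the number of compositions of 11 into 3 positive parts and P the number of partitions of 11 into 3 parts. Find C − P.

Ordered (compositions into 3 parts): C(10,2) = 45.
Partitions of 11 into exactly 3 parts: 10.
Difference: 45 − 10 = 35.

35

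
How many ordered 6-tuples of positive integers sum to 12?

A composition of 12 into 6 positive parts is chosen by placing 5 dividers among the 11 gaps between 12 units: C(11,5) = 462.

462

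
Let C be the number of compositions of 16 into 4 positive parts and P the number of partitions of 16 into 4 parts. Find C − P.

Ordered (compositions into 4 parts): C(15,3) = 455.
Partitions of 16 into exactly 4 parts: 34.
Difference: 455 − 34 = 421.

421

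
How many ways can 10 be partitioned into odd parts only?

10

The partitions of 10 that satisfy the conditions:
9,1
7,3
7,1,1,1
5,5
5,3,1,1
5,1,1,1,1,1
3,3,3,1
3,3,1,1,1,1
3,1,1,1,1,1,1,1
1,1,1,1,1,1,1,1,1,1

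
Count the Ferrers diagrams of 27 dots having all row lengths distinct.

Systematic enumeration (by largest part, then next-largest, …) yields 192.

192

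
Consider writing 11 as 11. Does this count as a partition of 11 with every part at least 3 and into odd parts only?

Yes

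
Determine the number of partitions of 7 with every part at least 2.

They are:
7
5,2
4,3
3,2,2

4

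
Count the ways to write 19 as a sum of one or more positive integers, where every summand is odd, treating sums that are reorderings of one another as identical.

54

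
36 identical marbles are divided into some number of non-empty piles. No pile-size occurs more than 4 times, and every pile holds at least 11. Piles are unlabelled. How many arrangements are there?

12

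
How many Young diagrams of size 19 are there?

490

Enumerating by decreasing first part gives 490 partitions in all.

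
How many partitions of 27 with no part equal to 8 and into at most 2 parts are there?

Listing the qualifying partitions of 27:
27
1, 26
2, 25
3, 24
4, 23
5, 22
6, 21
7, 20
9, 18
10, 17
11, 16
12, 15
13, 14
Counting gives 13.

13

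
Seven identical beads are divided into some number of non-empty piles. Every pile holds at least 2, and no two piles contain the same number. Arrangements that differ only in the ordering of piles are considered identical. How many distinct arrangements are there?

3

Listing the qualifying partitions of 7:
7
5, 2
4, 3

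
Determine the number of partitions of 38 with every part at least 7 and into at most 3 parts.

A partial list (first 12 by largest part):
38
31,7
30,8
29,9
28,10
27,11
26,12
25,13
24,14
24,7,7
23,15
23,8,7
…and 35 more, for 47 total.

47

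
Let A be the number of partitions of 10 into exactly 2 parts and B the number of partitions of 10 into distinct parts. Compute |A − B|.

Partitions of 10 into exactly 2 parts: 5.
Partitions of 10 into distinct parts: 10.
|5 − 10| = 5.

5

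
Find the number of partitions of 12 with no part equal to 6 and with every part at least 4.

Enumerating:
12
8 + 4
7 + 5
4 + 4 + 4

4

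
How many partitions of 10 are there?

There are too many to list fully; the first 12 (by largest part) are:
10
9+1
8+2
8+1+1
7+3
7+2+1
7+1+1+1
6+4
6+3+1
6+2+2
6+2+1+1
6+1+1+1+1
…and 30 more, for 42 total.

42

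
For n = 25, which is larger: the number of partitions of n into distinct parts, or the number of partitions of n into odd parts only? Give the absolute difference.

Partitions of 25 into distinct parts: 142.
Partitions of 25 into odd parts only: 142.
|142 − 142| = 0.

0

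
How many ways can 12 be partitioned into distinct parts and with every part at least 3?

They are:
12
9, 3
8, 4
7, 5
5, 4, 3

5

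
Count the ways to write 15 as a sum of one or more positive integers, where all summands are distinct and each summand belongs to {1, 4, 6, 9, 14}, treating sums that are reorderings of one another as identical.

They are:
14,1
9,6

2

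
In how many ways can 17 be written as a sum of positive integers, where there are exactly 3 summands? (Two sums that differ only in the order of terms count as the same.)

24

They are:
1 + 1 + 15
1 + 2 + 14
1 + 3 + 13
2 + 2 + 13
1 + 4 + 12
2 + 3 + 12
1 + 5 + 11
2 + 4 + 11
3 + 3 + 11
1 + 6 + 10
2 + 5 + 10
3 + 4 + 10
1 + 7 + 9
2 + 6 + 9
3 + 5 + 9
4 + 4 + 9
1 + 8 + 8
2 + 7 + 8
3 + 6 + 8
4 + 5 + 8
3 + 7 + 7
4 + 6 + 7
5 + 5 + 7
5 + 6 + 6
Counting gives 24.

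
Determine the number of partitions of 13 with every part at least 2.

The partitions of 13 that satisfy the conditions:
13
11+2
10+3
9+4
9+2+2
8+5
8+3+2
7+6
7+4+2
7+3+3
7+2+2+2
6+5+2
6+4+3
6+3+2+2
5+5+3
5+4+4
5+4+2+2
5+3+3+2
5+2+2+2+2
4+4+3+2
4+3+3+3
4+3+2+2+2
3+3+3+2+2
3+2+2+2+2+2
Counting gives 24.

24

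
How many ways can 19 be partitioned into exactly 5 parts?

There are too many to list fully; the first 12 (by largest part) are:
1+1+1+1+15
1+1+1+2+14
1+1+1+3+13
1+1+2+2+13
1+1+1+4+12
1+1+2+3+12
1+2+2+2+12
1+1+1+5+11
1+1+2+4+11
1+1+3+3+11
1+2+2+3+11
2+2+2+2+11
…and 58 more, for 70 total.

70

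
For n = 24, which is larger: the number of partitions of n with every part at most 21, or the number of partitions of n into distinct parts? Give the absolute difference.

Partitions of 24 with every part at most 21: 1571.
Partitions of 24 into distinct parts: 122.
|1571 − 122| = 1449.

1449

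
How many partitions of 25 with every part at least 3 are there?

Systematic enumeration (by largest part, then next-largest, …) yields 130.

130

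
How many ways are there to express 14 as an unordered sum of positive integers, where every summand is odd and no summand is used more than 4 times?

Listing the qualifying partitions of 14:
1+13
3+11
1+1+1+11
5+9
1+1+3+9
7+7
1+1+5+7
1+3+3+7
1+1+1+1+3+7
1+3+5+5
1+1+1+1+5+5
3+3+3+5
1+1+1+3+3+5
1+1+3+3+3+3

14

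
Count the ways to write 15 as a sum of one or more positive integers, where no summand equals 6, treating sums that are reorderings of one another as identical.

A full systematic count gives 146.

146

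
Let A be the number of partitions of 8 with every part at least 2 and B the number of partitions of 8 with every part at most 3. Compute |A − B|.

3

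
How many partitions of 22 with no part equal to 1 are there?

A full systematic count gives 210.

210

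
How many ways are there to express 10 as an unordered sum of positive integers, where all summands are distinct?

The partitions of 10 that satisfy the conditions:
10
1, 9
2, 8
3, 7
1, 2, 7
4, 6
1, 3, 6
1, 4, 5
2, 3, 5
1, 2, 3, 4

10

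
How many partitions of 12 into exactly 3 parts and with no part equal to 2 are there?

The partitions of 12 that satisfy the conditions:
10+1+1
8+3+1
7+4+1
6+5+1
6+3+3
5+4+3
4+4+4

7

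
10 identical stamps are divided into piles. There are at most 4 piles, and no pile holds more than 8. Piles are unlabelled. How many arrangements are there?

They are:
8+2
8+1+1
7+3
7+2+1
7+1+1+1
6+4
6+3+1
6+2+2
6+2+1+1
5+5
5+4+1
5+3+2
5+3+1+1
5+2+2+1
4+4+2
4+4+1+1
4+3+3
4+3+2+1
4+2+2+2
3+3+3+1
3+3+2+2
Counting gives 21.

21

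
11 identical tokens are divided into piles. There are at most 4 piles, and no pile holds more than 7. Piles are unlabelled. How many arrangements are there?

The partitions of 11 that satisfy the conditions:
7+4
7+3+1
7+2+2
7+2+1+1
6+5
6+4+1
6+3+2
6+3+1+1
6+2+2+1
5+5+1
5+4+2
5+4+1+1
5+3+3
5+3+2+1
5+2+2+2
4+4+3
4+4+2+1
4+3+3+1
4+3+2+2
3+3+3+2

20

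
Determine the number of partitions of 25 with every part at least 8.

7

Enumerating:
25
17, 8
16, 9
15, 10
14, 11
13, 12
9, 8, 8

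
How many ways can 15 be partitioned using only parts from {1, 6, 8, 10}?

Listing the qualifying partitions of 15:
10,1,1,1,1,1
8,6,1
8,1,1,1,1,1,1,1
6,6,1,1,1
6,1,1,1,1,1,1,1,1,1
1,1,1,1,1,1,1,1,1,1,1,1,1,1,1
Counting gives 6.

6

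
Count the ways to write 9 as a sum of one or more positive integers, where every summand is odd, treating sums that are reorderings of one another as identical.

Enumerating:
9
7+1+1
5+3+1
5+1+1+1+1
3+3+3
3+3+1+1+1
3+1+1+1+1+1+1
1+1+1+1+1+1+1+1+1

8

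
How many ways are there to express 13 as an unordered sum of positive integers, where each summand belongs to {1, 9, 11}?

Enumerating:
11+1+1
9+1+1+1+1
1+1+1+1+1+1+1+1+1+1+1+1+1
Counting gives 3.

3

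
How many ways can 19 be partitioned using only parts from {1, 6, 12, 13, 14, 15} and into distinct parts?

2

Enumerating:
13, 6
12, 6, 1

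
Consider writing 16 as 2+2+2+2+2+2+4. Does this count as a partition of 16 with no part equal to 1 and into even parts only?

Yes

The parts sum to 16, and the condition 'no summand equals 1' holds; the condition 'every summand is even' holds.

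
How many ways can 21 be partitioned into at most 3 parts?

A partial list (first 12 by largest part):
21
20,1
19,2
19,1,1
18,3
18,2,1
17,4
17,3,1
17,2,2
16,5
16,4,1
16,3,2
…and 36 more, for 48 total.

48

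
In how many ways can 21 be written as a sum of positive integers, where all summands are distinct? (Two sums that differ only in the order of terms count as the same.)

Systematic enumeration (by largest part, then next-largest, …) yields 76.

76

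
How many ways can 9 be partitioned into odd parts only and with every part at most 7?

7

Listing the qualifying partitions of 9:
1, 1, 7
1, 3, 5
1, 1, 1, 1, 5
3, 3, 3
1, 1, 1, 3, 3
1, 1, 1, 1, 1, 1, 3
1, 1, 1, 1, 1, 1, 1, 1, 1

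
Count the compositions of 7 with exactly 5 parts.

By stars and bars with positive parts, the count is C(6,4) = 15.

15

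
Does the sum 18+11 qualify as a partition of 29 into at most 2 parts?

Yes

The parts sum to 29, and the condition 'there are at most 2 summands' holds.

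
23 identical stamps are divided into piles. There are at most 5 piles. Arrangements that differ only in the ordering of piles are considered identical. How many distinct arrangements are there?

291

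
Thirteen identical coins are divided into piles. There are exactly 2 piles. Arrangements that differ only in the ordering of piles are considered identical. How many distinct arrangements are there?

They are:
1 + 12
2 + 11
3 + 10
4 + 9
5 + 8
6 + 7
That's 6 in total.

6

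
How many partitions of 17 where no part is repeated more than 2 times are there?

There are 108 such partitions.

108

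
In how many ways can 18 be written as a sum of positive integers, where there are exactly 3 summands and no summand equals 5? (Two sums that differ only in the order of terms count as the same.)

21

The partitions of 18 that satisfy the conditions:
16+1+1
15+2+1
14+3+1
14+2+2
13+4+1
13+3+2
12+4+2
12+3+3
11+6+1
11+4+3
10+7+1
10+6+2
10+4+4
9+8+1
9+7+2
9+6+3
8+8+2
8+7+3
8+6+4
7+7+4
6+6+6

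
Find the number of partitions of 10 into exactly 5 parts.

The partitions of 10 that satisfy the conditions:
1 + 1 + 1 + 1 + 6
1 + 1 + 1 + 2 + 5
1 + 1 + 1 + 3 + 4
1 + 1 + 2 + 2 + 4
1 + 1 + 2 + 3 + 3
1 + 2 + 2 + 2 + 3
2 + 2 + 2 + 2 + 2

7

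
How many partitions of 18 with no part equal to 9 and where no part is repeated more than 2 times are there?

119

Counting exhaustively, 119 partitions satisfy the conditions.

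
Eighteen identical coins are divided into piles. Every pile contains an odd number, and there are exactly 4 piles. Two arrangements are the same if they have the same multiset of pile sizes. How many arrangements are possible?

11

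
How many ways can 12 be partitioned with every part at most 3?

19

They are:
3,3,3,3
3,3,3,2,1
3,3,3,1,1,1
3,3,2,2,2
3,3,2,2,1,1
3,3,2,1,1,1,1
3,3,1,1,1,1,1,1
3,2,2,2,2,1
3,2,2,2,1,1,1
3,2,2,1,1,1,1,1
3,2,1,1,1,1,1,1,1
3,1,1,1,1,1,1,1,1,1
2,2,2,2,2,2
2,2,2,2,2,1,1
2,2,2,2,1,1,1,1
2,2,2,1,1,1,1,1,1
2,2,1,1,1,1,1,1,1,1
2,1,1,1,1,1,1,1,1,1,1
1,1,1,1,1,1,1,1,1,1,1,1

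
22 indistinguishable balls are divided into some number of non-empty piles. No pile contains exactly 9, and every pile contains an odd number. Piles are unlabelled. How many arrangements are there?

There are 71 such partitions.

71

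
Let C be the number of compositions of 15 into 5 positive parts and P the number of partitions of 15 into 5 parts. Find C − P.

971

Ordered (compositions into 5 parts): C(14,4) = 1001.
Partitions of 15 into exactly 5 parts: 30.
Difference: 1001 − 30 = 971.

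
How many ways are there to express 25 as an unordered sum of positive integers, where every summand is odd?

Direct enumeration gives 142 partitions.

142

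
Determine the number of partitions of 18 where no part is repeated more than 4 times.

262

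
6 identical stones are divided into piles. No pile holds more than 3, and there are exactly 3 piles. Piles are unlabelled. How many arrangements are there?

2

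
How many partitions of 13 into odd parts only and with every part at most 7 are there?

14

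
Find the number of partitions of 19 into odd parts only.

There are too many to list fully; the first 12 (by largest part) are:
19
17, 1, 1
15, 3, 1
15, 1, 1, 1, 1
13, 5, 1
13, 3, 3
13, 3, 1, 1, 1
13, 1, 1, 1, 1, 1, 1
11, 7, 1
11, 5, 3
11, 5, 1, 1, 1
11, 3, 3, 1, 1
…and 42 more, for 54 total.

54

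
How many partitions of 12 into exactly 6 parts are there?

11

They are:
7 + 1 + 1 + 1 + 1 + 1
6 + 2 + 1 + 1 + 1 + 1
5 + 3 + 1 + 1 + 1 + 1
5 + 2 + 2 + 1 + 1 + 1
4 + 4 + 1 + 1 + 1 + 1
4 + 3 + 2 + 1 + 1 + 1
4 + 2 + 2 + 2 + 1 + 1
3 + 3 + 3 + 1 + 1 + 1
3 + 3 + 2 + 2 + 1 + 1
3 + 2 + 2 + 2 + 2 + 1
2 + 2 + 2 + 2 + 2 + 2
Counting gives 11.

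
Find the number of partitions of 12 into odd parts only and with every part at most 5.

9

Enumerating:
5+5+1+1
5+3+3+1
5+3+1+1+1+1
5+1+1+1+1+1+1+1
3+3+3+3
3+3+3+1+1+1
3+3+1+1+1+1+1+1
3+1+1+1+1+1+1+1+1+1
1+1+1+1+1+1+1+1+1+1+1+1
That's 9 in total.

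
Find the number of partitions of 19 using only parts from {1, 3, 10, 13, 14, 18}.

Enumerating:
18 + 1
14 + 3 + 1 + 1
14 + 1 + 1 + 1 + 1 + 1
13 + 3 + 3
13 + 3 + 1 + 1 + 1
13 + 1 + 1 + 1 + 1 + 1 + 1
10 + 3 + 3 + 3
10 + 3 + 3 + 1 + 1 + 1
10 + 3 + 1 + 1 + 1 + 1 + 1 + 1
10 + 1 + 1 + 1 + 1 + 1 + 1 + 1 + 1 + 1
3 + 3 + 3 + 3 + 3 + 3 + 1
3 + 3 + 3 + 3 + 3 + 1 + 1 + 1 + 1
3 + 3 + 3 + 3 + 1 + 1 + 1 + 1 + 1 + 1 + 1
3 + 3 + 3 + 1 + 1 + 1 + 1 + 1 + 1 + 1 + 1 + 1 + 1
3 + 3 + 1 + 1 + 1 + 1 + 1 + 1 + 1 + 1 + 1 + 1 + 1 + 1 + 1
3 + 1 + 1 + 1 + 1 + 1 + 1 + 1 + 1 + 1 + 1 + 1 + 1 + 1 + 1 + 1 + 1
1 + 1 + 1 + 1 + 1 + 1 + 1 + 1 + 1 + 1 + 1 + 1 + 1 + 1 + 1 + 1 + 1 + 1 + 1
Counting gives 17.

17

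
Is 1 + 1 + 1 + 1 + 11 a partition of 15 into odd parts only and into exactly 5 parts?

The parts sum to 15, and the condition 'every summand is odd' holds; the condition 'there are exactly 5 summands' holds.

Yes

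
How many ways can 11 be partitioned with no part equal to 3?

There are too many to list fully; the first 12 (by largest part) are:
11
1, 10
2, 9
1, 1, 9
1, 2, 8
1, 1, 1, 8
4, 7
2, 2, 7
1, 1, 2, 7
1, 1, 1, 1, 7
5, 6
1, 4, 6
…and 22 more, for 34 total.

34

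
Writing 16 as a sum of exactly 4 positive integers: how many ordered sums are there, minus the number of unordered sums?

421

Compositions: C(15,3) = 455.
Unordered (partitions into 4 parts): 34.
Difference: 455 − 34 = 421.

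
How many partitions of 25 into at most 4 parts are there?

A full systematic count gives 185.

185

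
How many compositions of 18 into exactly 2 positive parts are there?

By stars and bars with positive parts, the count is C(17,1) = 17.

17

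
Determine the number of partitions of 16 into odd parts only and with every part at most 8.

21

The partitions of 16 that satisfy the conditions:
7 + 7 + 1 + 1
7 + 5 + 3 + 1
7 + 5 + 1 + 1 + 1 + 1
7 + 3 + 3 + 3
7 + 3 + 3 + 1 + 1 + 1
7 + 3 + 1 + 1 + 1 + 1 + 1 + 1
7 + 1 + 1 + 1 + 1 + 1 + 1 + 1 + 1 + 1
5 + 5 + 5 + 1
5 + 5 + 3 + 3
5 + 5 + 3 + 1 + 1 + 1
5 + 5 + 1 + 1 + 1 + 1 + 1 + 1
5 + 3 + 3 + 3 + 1 + 1
5 + 3 + 3 + 1 + 1 + 1 + 1 + 1
5 + 3 + 1 + 1 + 1 + 1 + 1 + 1 + 1 + 1
5 + 1 + 1 + 1 + 1 + 1 + 1 + 1 + 1 + 1 + 1 + 1
3 + 3 + 3 + 3 + 3 + 1
3 + 3 + 3 + 3 + 1 + 1 + 1 + 1
3 + 3 + 3 + 1 + 1 + 1 + 1 + 1 + 1 + 1
3 + 3 + 1 + 1 + 1 + 1 + 1 + 1 + 1 + 1 + 1 + 1
3 + 1 + 1 + 1 + 1 + 1 + 1 + 1 + 1 + 1 + 1 + 1 + 1 + 1
1 + 1 + 1 + 1 + 1 + 1 + 1 + 1 + 1 + 1 + 1 + 1 + 1 + 1 + 1 + 1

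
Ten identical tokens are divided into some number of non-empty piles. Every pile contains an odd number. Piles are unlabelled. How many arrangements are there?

Enumerating:
9, 1
7, 3
7, 1, 1, 1
5, 5
5, 3, 1, 1
5, 1, 1, 1, 1, 1
3, 3, 3, 1
3, 3, 1, 1, 1, 1
3, 1, 1, 1, 1, 1, 1, 1
1, 1, 1, 1, 1, 1, 1, 1, 1, 1

10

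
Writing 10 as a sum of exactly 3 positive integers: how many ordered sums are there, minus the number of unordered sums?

28

Ordered (compositions into 3 parts): C(9,2) = 36.
Unordered (partitions into 3 parts): 8.
Difference: 36 − 8 = 28.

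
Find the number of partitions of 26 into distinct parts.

There are 165 such partitions.

165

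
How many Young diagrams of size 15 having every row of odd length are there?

27

There are too many to list fully; the first 12 (by largest part) are:
15
13 + 1 + 1
11 + 3 + 1
11 + 1 + 1 + 1 + 1
9 + 5 + 1
9 + 3 + 3
9 + 3 + 1 + 1 + 1
9 + 1 + 1 + 1 + 1 + 1 + 1
7 + 7 + 1
7 + 5 + 3
7 + 5 + 1 + 1 + 1
7 + 3 + 3 + 1 + 1
…and 15 more, for 27 total.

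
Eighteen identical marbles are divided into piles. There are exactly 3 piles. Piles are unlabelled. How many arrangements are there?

27

A partial list (first 12 by largest part):
16,1,1
15,2,1
14,3,1
14,2,2
13,4,1
13,3,2
12,5,1
12,4,2
12,3,3
11,6,1
11,5,2
11,4,3
…and 15 more, for 27 total.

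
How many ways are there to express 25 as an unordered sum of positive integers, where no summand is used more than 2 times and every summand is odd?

34

There are too many to list fully; the first 12 (by largest part) are:
25
23,1,1
21,3,1
19,5,1
19,3,3
17,7,1
17,5,3
17,3,3,1,1
15,9,1
15,7,3
15,5,5
15,5,3,1,1
…and 22 more, for 34 total.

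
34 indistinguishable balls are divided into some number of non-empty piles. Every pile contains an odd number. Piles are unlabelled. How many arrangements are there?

512

Systematic enumeration (by largest part, then next-largest, …) yields 512.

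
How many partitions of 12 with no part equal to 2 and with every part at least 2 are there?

9

Enumerating:
12
9+3
8+4
7+5
6+6
6+3+3
5+4+3
4+4+4
3+3+3+3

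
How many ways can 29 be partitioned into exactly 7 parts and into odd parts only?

49

A partial list (first 12 by largest part):
23 + 1 + 1 + 1 + 1 + 1 + 1
21 + 3 + 1 + 1 + 1 + 1 + 1
19 + 5 + 1 + 1 + 1 + 1 + 1
19 + 3 + 3 + 1 + 1 + 1 + 1
17 + 7 + 1 + 1 + 1 + 1 + 1
17 + 5 + 3 + 1 + 1 + 1 + 1
17 + 3 + 3 + 3 + 1 + 1 + 1
15 + 9 + 1 + 1 + 1 + 1 + 1
15 + 7 + 3 + 1 + 1 + 1 + 1
15 + 5 + 5 + 1 + 1 + 1 + 1
15 + 5 + 3 + 3 + 1 + 1 + 1
15 + 3 + 3 + 3 + 3 + 1 + 1
…and 37 more, for 49 total.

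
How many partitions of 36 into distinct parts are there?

Enumerating by decreasing first part gives 668 partitions in all.

668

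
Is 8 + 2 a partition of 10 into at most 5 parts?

The parts sum to 10, and the condition 'there are at most 5 summands' holds.

Yes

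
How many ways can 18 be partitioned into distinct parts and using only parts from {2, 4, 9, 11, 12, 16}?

Listing the qualifying partitions of 18:
16, 2
12, 4, 2
Counting gives 2.

2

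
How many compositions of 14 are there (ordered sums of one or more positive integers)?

8192

Each of the 13 gaps between 14 units is either a break or not: 2^13 = 8192.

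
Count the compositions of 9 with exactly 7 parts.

28

Place 6 bars in the 8 internal gaps of a row of 9 dots: C(8,6) = 28.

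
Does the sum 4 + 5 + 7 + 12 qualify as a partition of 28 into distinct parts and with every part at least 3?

Yes

The parts sum to 28, and the condition 'all summands are distinct' holds; the condition 'every summand is at least 3' holds.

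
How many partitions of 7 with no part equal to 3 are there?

10

They are:
7
6, 1
5, 2
5, 1, 1
4, 2, 1
4, 1, 1, 1
2, 2, 2, 1
2, 2, 1, 1, 1
2, 1, 1, 1, 1, 1
1, 1, 1, 1, 1, 1, 1
That's 10 in total.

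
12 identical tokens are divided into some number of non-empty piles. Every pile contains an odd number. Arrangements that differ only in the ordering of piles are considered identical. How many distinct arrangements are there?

They are:
1 + 11
3 + 9
1 + 1 + 1 + 9
5 + 7
1 + 1 + 3 + 7
1 + 1 + 1 + 1 + 1 + 7
1 + 1 + 5 + 5
1 + 3 + 3 + 5
1 + 1 + 1 + 1 + 3 + 5
1 + 1 + 1 + 1 + 1 + 1 + 1 + 5
3 + 3 + 3 + 3
1 + 1 + 1 + 3 + 3 + 3
1 + 1 + 1 + 1 + 1 + 1 + 3 + 3
1 + 1 + 1 + 1 + 1 + 1 + 1 + 1 + 1 + 3
1 + 1 + 1 + 1 + 1 + 1 + 1 + 1 + 1 + 1 + 1 + 1

15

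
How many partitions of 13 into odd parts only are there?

The partitions of 13 that satisfy the conditions:
13
11 + 1 + 1
9 + 3 + 1
9 + 1 + 1 + 1 + 1
7 + 5 + 1
7 + 3 + 3
7 + 3 + 1 + 1 + 1
7 + 1 + 1 + 1 + 1 + 1 + 1
5 + 5 + 3
5 + 5 + 1 + 1 + 1
5 + 3 + 3 + 1 + 1
5 + 3 + 1 + 1 + 1 + 1 + 1
5 + 1 + 1 + 1 + 1 + 1 + 1 + 1 + 1
3 + 3 + 3 + 3 + 1
3 + 3 + 3 + 1 + 1 + 1 + 1
3 + 3 + 1 + 1 + 1 + 1 + 1 + 1 + 1
3 + 1 + 1 + 1 + 1 + 1 + 1 + 1 + 1 + 1 + 1
1 + 1 + 1 + 1 + 1 + 1 + 1 + 1 + 1 + 1 + 1 + 1 + 1
That's 18 in total.

18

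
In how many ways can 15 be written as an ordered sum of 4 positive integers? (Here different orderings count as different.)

364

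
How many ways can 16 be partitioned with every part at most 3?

There are too many to list fully; the first 12 (by largest part) are:
3, 3, 3, 3, 3, 1
3, 3, 3, 3, 2, 2
3, 3, 3, 3, 2, 1, 1
3, 3, 3, 3, 1, 1, 1, 1
3, 3, 3, 2, 2, 2, 1
3, 3, 3, 2, 2, 1, 1, 1
3, 3, 3, 2, 1, 1, 1, 1, 1
3, 3, 3, 1, 1, 1, 1, 1, 1, 1
3, 3, 2, 2, 2, 2, 2
3, 3, 2, 2, 2, 2, 1, 1
3, 3, 2, 2, 2, 1, 1, 1, 1
3, 3, 2, 2, 1, 1, 1, 1, 1, 1
…and 18 more, for 30 total.

30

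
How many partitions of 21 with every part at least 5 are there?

Enumerating:
21
16 + 5
15 + 6
14 + 7
13 + 8
12 + 9
11 + 10
11 + 5 + 5
10 + 6 + 5
9 + 7 + 5
9 + 6 + 6
8 + 8 + 5
8 + 7 + 6
7 + 7 + 7
6 + 5 + 5 + 5

15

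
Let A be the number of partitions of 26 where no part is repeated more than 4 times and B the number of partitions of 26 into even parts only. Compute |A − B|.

Partitions of 26 where no part is repeated more than 4 times: 1414.
Partitions of 26 into even parts only: 101.
|1414 − 101| = 1313.

1313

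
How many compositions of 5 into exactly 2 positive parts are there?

A composition of 5 into 2 positive parts is chosen by placing 1 dividers among the 4 gaps between 5 units: C(4,1) = 4.

4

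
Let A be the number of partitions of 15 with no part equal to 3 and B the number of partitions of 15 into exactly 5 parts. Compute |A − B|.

69

Partitions of 15 with no part equal to 3: 99.
Partitions of 15 into exactly 5 parts: 30.
|99 − 30| = 69.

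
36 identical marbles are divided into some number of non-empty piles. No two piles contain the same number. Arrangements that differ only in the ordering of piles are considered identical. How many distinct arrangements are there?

668

Enumerating by decreasing first part gives 668 partitions in all.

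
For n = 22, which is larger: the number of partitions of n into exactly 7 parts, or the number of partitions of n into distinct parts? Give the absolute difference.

Partitions of 22 into exactly 7 parts: 131.
Partitions of 22 into distinct parts: 89.
|131 − 89| = 42.

42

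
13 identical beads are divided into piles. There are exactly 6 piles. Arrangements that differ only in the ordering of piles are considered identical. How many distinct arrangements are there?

Listing the qualifying partitions of 13:
8+1+1+1+1+1
7+2+1+1+1+1
6+3+1+1+1+1
6+2+2+1+1+1
5+4+1+1+1+1
5+3+2+1+1+1
5+2+2+2+1+1
4+4+2+1+1+1
4+3+3+1+1+1
4+3+2+2+1+1
4+2+2+2+2+1
3+3+3+2+1+1
3+3+2+2+2+1
3+2+2+2+2+2
Counting gives 14.

14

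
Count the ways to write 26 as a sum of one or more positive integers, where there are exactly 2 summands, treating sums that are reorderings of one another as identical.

13

Listing the qualifying partitions of 26:
25+1
24+2
23+3
22+4
21+5
20+6
19+7
18+8
17+9
16+10
15+11
14+12
13+13
Counting gives 13.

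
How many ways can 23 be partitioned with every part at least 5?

21

The partitions of 23 that satisfy the conditions:
23
18,5
17,6
16,7
15,8
14,9
13,10
13,5,5
12,11
12,6,5
11,7,5
11,6,6
10,8,5
10,7,6
9,9,5
9,8,6
9,7,7
8,8,7
8,5,5,5
7,6,5,5
6,6,6,5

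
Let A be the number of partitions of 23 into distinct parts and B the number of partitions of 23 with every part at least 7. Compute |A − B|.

96

Partitions of 23 into distinct parts: 104.
Partitions of 23 with every part at least 7: 8.
|104 − 8| = 96.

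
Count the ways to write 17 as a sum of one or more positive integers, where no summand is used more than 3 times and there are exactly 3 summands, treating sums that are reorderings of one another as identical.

24

Enumerating:
15,1,1
14,2,1
13,3,1
13,2,2
12,4,1
12,3,2
11,5,1
11,4,2
11,3,3
10,6,1
10,5,2
10,4,3
9,7,1
9,6,2
9,5,3
9,4,4
8,8,1
8,7,2
8,6,3
8,5,4
7,7,3
7,6,4
7,5,5
6,6,5
That's 24 in total.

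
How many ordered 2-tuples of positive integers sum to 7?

6

Place 1 bars in the 6 internal gaps of a row of 7 dots: C(6,1) = 6.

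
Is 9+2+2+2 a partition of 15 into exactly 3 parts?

No

The parts sum to 15, and the condition 'there are exactly 3 summands' is violated.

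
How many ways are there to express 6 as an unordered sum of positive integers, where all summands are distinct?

4

Listing the qualifying partitions of 6:
6
5,1
4,2
3,2,1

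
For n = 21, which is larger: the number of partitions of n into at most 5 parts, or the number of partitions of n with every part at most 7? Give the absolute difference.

215

Partitions of 21 into at most 5 parts: 221.
Partitions of 21 with every part at most 7: 436.
|221 − 436| = 215.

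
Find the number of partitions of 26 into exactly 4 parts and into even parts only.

They are:
20, 2, 2, 2
18, 4, 2, 2
16, 6, 2, 2
16, 4, 4, 2
14, 8, 2, 2
14, 6, 4, 2
14, 4, 4, 4
12, 10, 2, 2
12, 8, 4, 2
12, 6, 6, 2
12, 6, 4, 4
10, 10, 4, 2
10, 8, 6, 2
10, 8, 4, 4
10, 6, 6, 4
8, 8, 8, 2
8, 8, 6, 4
8, 6, 6, 6

18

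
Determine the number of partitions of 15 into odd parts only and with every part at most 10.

The partitions of 15 that satisfy the conditions:
9+5+1
9+3+3
9+3+1+1+1
9+1+1+1+1+1+1
7+7+1
7+5+3
7+5+1+1+1
7+3+3+1+1
7+3+1+1+1+1+1
7+1+1+1+1+1+1+1+1
5+5+5
5+5+3+1+1
5+5+1+1+1+1+1
5+3+3+3+1
5+3+3+1+1+1+1
5+3+1+1+1+1+1+1+1
5+1+1+1+1+1+1+1+1+1+1
3+3+3+3+3
3+3+3+3+1+1+1
3+3+3+1+1+1+1+1+1
3+3+1+1+1+1+1+1+1+1+1
3+1+1+1+1+1+1+1+1+1+1+1+1
1+1+1+1+1+1+1+1+1+1+1+1+1+1+1
Counting gives 23.

23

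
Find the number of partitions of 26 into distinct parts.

Direct enumeration gives 165 partitions.

165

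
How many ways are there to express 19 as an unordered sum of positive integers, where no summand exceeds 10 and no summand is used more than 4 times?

265

Counting exhaustively, 265 partitions satisfy the conditions.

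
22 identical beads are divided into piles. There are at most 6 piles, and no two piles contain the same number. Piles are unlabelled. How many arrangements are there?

Systematic enumeration (by largest part, then next-largest, …) yields 89.

89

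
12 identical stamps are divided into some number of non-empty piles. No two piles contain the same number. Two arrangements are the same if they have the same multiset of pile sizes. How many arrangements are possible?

15

They are:
12
11 + 1
10 + 2
9 + 3
9 + 2 + 1
8 + 4
8 + 3 + 1
7 + 5
7 + 4 + 1
7 + 3 + 2
6 + 5 + 1
6 + 4 + 2
6 + 3 + 2 + 1
5 + 4 + 3
5 + 4 + 2 + 1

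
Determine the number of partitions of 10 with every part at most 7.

There are too many to list fully; the first 12 (by largest part) are:
7 + 3
7 + 2 + 1
7 + 1 + 1 + 1
6 + 4
6 + 3 + 1
6 + 2 + 2
6 + 2 + 1 + 1
6 + 1 + 1 + 1 + 1
5 + 5
5 + 4 + 1
5 + 3 + 2
5 + 3 + 1 + 1
…and 26 more, for 38 total.

38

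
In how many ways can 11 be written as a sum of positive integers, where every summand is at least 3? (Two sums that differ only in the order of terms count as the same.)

6

The partitions of 11 that satisfy the conditions:
11
3,8
4,7
5,6
3,3,5
3,4,4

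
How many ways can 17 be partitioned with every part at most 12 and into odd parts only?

34

There are too many to list fully; the first 12 (by largest part) are:
11,5,1
11,3,3
11,3,1,1,1
11,1,1,1,1,1,1
9,7,1
9,5,3
9,5,1,1,1
9,3,3,1,1
9,3,1,1,1,1,1
9,1,1,1,1,1,1,1,1
7,7,3
7,7,1,1,1
…and 22 more, for 34 total.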